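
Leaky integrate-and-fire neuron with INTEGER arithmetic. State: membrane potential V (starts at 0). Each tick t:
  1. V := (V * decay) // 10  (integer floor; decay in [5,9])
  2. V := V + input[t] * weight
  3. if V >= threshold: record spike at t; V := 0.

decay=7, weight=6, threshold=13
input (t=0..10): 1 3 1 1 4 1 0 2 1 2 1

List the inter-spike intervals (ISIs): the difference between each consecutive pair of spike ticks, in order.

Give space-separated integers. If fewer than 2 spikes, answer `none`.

Answer: 3 3 2

Derivation:
t=0: input=1 -> V=6
t=1: input=3 -> V=0 FIRE
t=2: input=1 -> V=6
t=3: input=1 -> V=10
t=4: input=4 -> V=0 FIRE
t=5: input=1 -> V=6
t=6: input=0 -> V=4
t=7: input=2 -> V=0 FIRE
t=8: input=1 -> V=6
t=9: input=2 -> V=0 FIRE
t=10: input=1 -> V=6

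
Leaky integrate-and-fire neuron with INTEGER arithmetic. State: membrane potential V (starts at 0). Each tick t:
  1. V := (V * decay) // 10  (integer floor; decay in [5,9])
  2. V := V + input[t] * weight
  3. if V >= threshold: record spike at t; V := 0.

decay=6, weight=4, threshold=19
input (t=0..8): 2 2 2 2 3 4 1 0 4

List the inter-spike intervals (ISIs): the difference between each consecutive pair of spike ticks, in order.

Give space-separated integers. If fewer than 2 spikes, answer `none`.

Answer: 4

Derivation:
t=0: input=2 -> V=8
t=1: input=2 -> V=12
t=2: input=2 -> V=15
t=3: input=2 -> V=17
t=4: input=3 -> V=0 FIRE
t=5: input=4 -> V=16
t=6: input=1 -> V=13
t=7: input=0 -> V=7
t=8: input=4 -> V=0 FIRE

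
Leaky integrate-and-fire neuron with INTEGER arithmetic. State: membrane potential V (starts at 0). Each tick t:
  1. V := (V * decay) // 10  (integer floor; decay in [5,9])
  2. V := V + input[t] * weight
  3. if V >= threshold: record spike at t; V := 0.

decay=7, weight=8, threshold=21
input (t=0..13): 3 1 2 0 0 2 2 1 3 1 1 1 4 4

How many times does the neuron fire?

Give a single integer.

Answer: 6

Derivation:
t=0: input=3 -> V=0 FIRE
t=1: input=1 -> V=8
t=2: input=2 -> V=0 FIRE
t=3: input=0 -> V=0
t=4: input=0 -> V=0
t=5: input=2 -> V=16
t=6: input=2 -> V=0 FIRE
t=7: input=1 -> V=8
t=8: input=3 -> V=0 FIRE
t=9: input=1 -> V=8
t=10: input=1 -> V=13
t=11: input=1 -> V=17
t=12: input=4 -> V=0 FIRE
t=13: input=4 -> V=0 FIRE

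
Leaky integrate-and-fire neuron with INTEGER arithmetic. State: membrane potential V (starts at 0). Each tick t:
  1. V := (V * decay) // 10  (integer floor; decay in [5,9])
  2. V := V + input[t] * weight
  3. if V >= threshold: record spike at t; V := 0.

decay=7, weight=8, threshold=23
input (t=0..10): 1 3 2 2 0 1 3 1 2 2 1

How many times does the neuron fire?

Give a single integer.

Answer: 4

Derivation:
t=0: input=1 -> V=8
t=1: input=3 -> V=0 FIRE
t=2: input=2 -> V=16
t=3: input=2 -> V=0 FIRE
t=4: input=0 -> V=0
t=5: input=1 -> V=8
t=6: input=3 -> V=0 FIRE
t=7: input=1 -> V=8
t=8: input=2 -> V=21
t=9: input=2 -> V=0 FIRE
t=10: input=1 -> V=8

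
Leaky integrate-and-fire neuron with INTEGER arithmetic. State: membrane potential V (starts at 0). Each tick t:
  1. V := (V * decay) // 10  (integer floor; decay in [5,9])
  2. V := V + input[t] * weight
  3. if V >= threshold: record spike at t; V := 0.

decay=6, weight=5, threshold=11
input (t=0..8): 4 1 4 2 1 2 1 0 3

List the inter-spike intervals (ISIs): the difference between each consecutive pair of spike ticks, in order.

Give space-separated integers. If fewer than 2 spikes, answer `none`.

Answer: 2 2 2 2

Derivation:
t=0: input=4 -> V=0 FIRE
t=1: input=1 -> V=5
t=2: input=4 -> V=0 FIRE
t=3: input=2 -> V=10
t=4: input=1 -> V=0 FIRE
t=5: input=2 -> V=10
t=6: input=1 -> V=0 FIRE
t=7: input=0 -> V=0
t=8: input=3 -> V=0 FIRE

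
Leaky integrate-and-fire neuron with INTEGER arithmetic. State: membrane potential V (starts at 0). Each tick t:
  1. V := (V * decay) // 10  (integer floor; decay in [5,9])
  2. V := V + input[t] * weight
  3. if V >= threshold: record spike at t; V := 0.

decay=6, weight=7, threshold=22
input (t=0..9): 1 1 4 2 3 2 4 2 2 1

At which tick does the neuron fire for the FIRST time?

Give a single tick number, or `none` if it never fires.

Answer: 2

Derivation:
t=0: input=1 -> V=7
t=1: input=1 -> V=11
t=2: input=4 -> V=0 FIRE
t=3: input=2 -> V=14
t=4: input=3 -> V=0 FIRE
t=5: input=2 -> V=14
t=6: input=4 -> V=0 FIRE
t=7: input=2 -> V=14
t=8: input=2 -> V=0 FIRE
t=9: input=1 -> V=7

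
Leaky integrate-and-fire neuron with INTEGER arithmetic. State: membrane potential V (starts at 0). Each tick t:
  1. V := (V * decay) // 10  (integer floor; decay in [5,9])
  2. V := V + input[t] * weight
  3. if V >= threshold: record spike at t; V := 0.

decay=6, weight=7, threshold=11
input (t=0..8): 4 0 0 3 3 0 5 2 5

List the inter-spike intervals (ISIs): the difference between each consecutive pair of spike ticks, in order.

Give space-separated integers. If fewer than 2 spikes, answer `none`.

t=0: input=4 -> V=0 FIRE
t=1: input=0 -> V=0
t=2: input=0 -> V=0
t=3: input=3 -> V=0 FIRE
t=4: input=3 -> V=0 FIRE
t=5: input=0 -> V=0
t=6: input=5 -> V=0 FIRE
t=7: input=2 -> V=0 FIRE
t=8: input=5 -> V=0 FIRE

Answer: 3 1 2 1 1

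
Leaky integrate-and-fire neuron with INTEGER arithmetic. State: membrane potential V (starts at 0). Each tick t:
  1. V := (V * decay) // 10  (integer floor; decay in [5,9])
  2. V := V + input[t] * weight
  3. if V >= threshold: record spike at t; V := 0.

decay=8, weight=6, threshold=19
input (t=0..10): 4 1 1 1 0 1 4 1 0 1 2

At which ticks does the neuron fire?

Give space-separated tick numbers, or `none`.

Answer: 0 6 10

Derivation:
t=0: input=4 -> V=0 FIRE
t=1: input=1 -> V=6
t=2: input=1 -> V=10
t=3: input=1 -> V=14
t=4: input=0 -> V=11
t=5: input=1 -> V=14
t=6: input=4 -> V=0 FIRE
t=7: input=1 -> V=6
t=8: input=0 -> V=4
t=9: input=1 -> V=9
t=10: input=2 -> V=0 FIRE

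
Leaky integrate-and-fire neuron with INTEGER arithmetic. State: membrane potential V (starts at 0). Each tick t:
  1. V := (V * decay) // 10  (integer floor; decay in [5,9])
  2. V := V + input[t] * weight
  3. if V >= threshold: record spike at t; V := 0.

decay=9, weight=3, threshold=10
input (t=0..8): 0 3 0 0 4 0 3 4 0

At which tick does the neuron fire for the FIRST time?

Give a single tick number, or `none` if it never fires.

t=0: input=0 -> V=0
t=1: input=3 -> V=9
t=2: input=0 -> V=8
t=3: input=0 -> V=7
t=4: input=4 -> V=0 FIRE
t=5: input=0 -> V=0
t=6: input=3 -> V=9
t=7: input=4 -> V=0 FIRE
t=8: input=0 -> V=0

Answer: 4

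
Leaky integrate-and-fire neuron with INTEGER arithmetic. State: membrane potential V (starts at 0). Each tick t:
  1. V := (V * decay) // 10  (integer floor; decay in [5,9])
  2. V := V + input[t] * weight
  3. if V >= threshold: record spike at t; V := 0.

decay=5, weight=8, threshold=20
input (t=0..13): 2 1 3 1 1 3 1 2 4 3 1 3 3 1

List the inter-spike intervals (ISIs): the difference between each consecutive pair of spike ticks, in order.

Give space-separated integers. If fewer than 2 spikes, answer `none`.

Answer: 3 2 1 1 2 1

Derivation:
t=0: input=2 -> V=16
t=1: input=1 -> V=16
t=2: input=3 -> V=0 FIRE
t=3: input=1 -> V=8
t=4: input=1 -> V=12
t=5: input=3 -> V=0 FIRE
t=6: input=1 -> V=8
t=7: input=2 -> V=0 FIRE
t=8: input=4 -> V=0 FIRE
t=9: input=3 -> V=0 FIRE
t=10: input=1 -> V=8
t=11: input=3 -> V=0 FIRE
t=12: input=3 -> V=0 FIRE
t=13: input=1 -> V=8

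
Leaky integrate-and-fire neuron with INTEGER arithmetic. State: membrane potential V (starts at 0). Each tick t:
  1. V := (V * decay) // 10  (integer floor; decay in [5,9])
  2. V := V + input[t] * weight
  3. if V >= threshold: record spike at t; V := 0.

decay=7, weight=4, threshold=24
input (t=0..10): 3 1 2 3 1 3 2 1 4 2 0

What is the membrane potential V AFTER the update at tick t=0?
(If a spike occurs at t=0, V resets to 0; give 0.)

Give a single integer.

t=0: input=3 -> V=12
t=1: input=1 -> V=12
t=2: input=2 -> V=16
t=3: input=3 -> V=23
t=4: input=1 -> V=20
t=5: input=3 -> V=0 FIRE
t=6: input=2 -> V=8
t=7: input=1 -> V=9
t=8: input=4 -> V=22
t=9: input=2 -> V=23
t=10: input=0 -> V=16

Answer: 12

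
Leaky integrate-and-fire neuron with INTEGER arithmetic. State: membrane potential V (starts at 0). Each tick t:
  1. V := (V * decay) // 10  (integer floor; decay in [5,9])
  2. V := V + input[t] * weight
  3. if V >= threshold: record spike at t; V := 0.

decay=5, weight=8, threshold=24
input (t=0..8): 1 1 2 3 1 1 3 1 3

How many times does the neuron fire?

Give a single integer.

t=0: input=1 -> V=8
t=1: input=1 -> V=12
t=2: input=2 -> V=22
t=3: input=3 -> V=0 FIRE
t=4: input=1 -> V=8
t=5: input=1 -> V=12
t=6: input=3 -> V=0 FIRE
t=7: input=1 -> V=8
t=8: input=3 -> V=0 FIRE

Answer: 3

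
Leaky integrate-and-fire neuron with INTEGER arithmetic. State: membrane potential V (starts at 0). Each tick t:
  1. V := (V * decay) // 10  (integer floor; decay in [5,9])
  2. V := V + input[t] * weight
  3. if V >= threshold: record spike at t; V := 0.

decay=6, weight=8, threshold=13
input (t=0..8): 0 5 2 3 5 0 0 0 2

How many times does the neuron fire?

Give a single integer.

t=0: input=0 -> V=0
t=1: input=5 -> V=0 FIRE
t=2: input=2 -> V=0 FIRE
t=3: input=3 -> V=0 FIRE
t=4: input=5 -> V=0 FIRE
t=5: input=0 -> V=0
t=6: input=0 -> V=0
t=7: input=0 -> V=0
t=8: input=2 -> V=0 FIRE

Answer: 5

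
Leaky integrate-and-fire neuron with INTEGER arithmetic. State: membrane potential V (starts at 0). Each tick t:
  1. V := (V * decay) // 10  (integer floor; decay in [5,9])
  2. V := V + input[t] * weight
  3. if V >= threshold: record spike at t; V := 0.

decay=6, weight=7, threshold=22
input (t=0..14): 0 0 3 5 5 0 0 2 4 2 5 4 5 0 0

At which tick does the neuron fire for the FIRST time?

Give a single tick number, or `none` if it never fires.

t=0: input=0 -> V=0
t=1: input=0 -> V=0
t=2: input=3 -> V=21
t=3: input=5 -> V=0 FIRE
t=4: input=5 -> V=0 FIRE
t=5: input=0 -> V=0
t=6: input=0 -> V=0
t=7: input=2 -> V=14
t=8: input=4 -> V=0 FIRE
t=9: input=2 -> V=14
t=10: input=5 -> V=0 FIRE
t=11: input=4 -> V=0 FIRE
t=12: input=5 -> V=0 FIRE
t=13: input=0 -> V=0
t=14: input=0 -> V=0

Answer: 3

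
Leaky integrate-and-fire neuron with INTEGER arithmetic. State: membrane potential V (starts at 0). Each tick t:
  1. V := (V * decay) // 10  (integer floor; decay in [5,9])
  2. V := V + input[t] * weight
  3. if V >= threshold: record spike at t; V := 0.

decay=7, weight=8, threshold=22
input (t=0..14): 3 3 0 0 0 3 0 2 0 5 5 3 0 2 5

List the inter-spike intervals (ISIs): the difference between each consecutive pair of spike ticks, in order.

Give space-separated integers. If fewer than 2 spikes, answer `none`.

Answer: 1 4 4 1 1 3

Derivation:
t=0: input=3 -> V=0 FIRE
t=1: input=3 -> V=0 FIRE
t=2: input=0 -> V=0
t=3: input=0 -> V=0
t=4: input=0 -> V=0
t=5: input=3 -> V=0 FIRE
t=6: input=0 -> V=0
t=7: input=2 -> V=16
t=8: input=0 -> V=11
t=9: input=5 -> V=0 FIRE
t=10: input=5 -> V=0 FIRE
t=11: input=3 -> V=0 FIRE
t=12: input=0 -> V=0
t=13: input=2 -> V=16
t=14: input=5 -> V=0 FIRE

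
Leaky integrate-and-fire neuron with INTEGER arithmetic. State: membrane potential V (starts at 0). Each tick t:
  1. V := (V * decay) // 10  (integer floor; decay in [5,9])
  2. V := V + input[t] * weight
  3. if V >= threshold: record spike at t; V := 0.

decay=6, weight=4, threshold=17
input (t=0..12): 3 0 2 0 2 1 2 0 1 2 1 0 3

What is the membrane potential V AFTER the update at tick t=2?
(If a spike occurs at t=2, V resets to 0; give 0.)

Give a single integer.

Answer: 12

Derivation:
t=0: input=3 -> V=12
t=1: input=0 -> V=7
t=2: input=2 -> V=12
t=3: input=0 -> V=7
t=4: input=2 -> V=12
t=5: input=1 -> V=11
t=6: input=2 -> V=14
t=7: input=0 -> V=8
t=8: input=1 -> V=8
t=9: input=2 -> V=12
t=10: input=1 -> V=11
t=11: input=0 -> V=6
t=12: input=3 -> V=15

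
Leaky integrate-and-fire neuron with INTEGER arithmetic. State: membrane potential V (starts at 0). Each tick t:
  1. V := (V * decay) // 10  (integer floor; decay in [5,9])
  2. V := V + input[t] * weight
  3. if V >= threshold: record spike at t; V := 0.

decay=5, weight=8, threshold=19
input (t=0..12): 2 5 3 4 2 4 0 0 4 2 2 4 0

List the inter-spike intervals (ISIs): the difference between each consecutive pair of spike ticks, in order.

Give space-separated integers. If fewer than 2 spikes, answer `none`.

t=0: input=2 -> V=16
t=1: input=5 -> V=0 FIRE
t=2: input=3 -> V=0 FIRE
t=3: input=4 -> V=0 FIRE
t=4: input=2 -> V=16
t=5: input=4 -> V=0 FIRE
t=6: input=0 -> V=0
t=7: input=0 -> V=0
t=8: input=4 -> V=0 FIRE
t=9: input=2 -> V=16
t=10: input=2 -> V=0 FIRE
t=11: input=4 -> V=0 FIRE
t=12: input=0 -> V=0

Answer: 1 1 2 3 2 1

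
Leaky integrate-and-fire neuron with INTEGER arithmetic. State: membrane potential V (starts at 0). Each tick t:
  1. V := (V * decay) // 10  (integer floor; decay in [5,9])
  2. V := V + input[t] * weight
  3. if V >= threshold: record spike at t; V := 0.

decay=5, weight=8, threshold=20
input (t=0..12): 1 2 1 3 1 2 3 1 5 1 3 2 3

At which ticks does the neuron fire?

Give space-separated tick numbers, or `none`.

Answer: 1 3 5 6 8 10 12

Derivation:
t=0: input=1 -> V=8
t=1: input=2 -> V=0 FIRE
t=2: input=1 -> V=8
t=3: input=3 -> V=0 FIRE
t=4: input=1 -> V=8
t=5: input=2 -> V=0 FIRE
t=6: input=3 -> V=0 FIRE
t=7: input=1 -> V=8
t=8: input=5 -> V=0 FIRE
t=9: input=1 -> V=8
t=10: input=3 -> V=0 FIRE
t=11: input=2 -> V=16
t=12: input=3 -> V=0 FIRE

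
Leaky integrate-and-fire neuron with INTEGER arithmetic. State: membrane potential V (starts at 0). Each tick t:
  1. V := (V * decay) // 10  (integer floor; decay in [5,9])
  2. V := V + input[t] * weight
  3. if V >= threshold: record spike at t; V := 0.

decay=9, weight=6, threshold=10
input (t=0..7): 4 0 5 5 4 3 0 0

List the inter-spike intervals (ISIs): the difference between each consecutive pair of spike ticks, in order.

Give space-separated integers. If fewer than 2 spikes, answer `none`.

t=0: input=4 -> V=0 FIRE
t=1: input=0 -> V=0
t=2: input=5 -> V=0 FIRE
t=3: input=5 -> V=0 FIRE
t=4: input=4 -> V=0 FIRE
t=5: input=3 -> V=0 FIRE
t=6: input=0 -> V=0
t=7: input=0 -> V=0

Answer: 2 1 1 1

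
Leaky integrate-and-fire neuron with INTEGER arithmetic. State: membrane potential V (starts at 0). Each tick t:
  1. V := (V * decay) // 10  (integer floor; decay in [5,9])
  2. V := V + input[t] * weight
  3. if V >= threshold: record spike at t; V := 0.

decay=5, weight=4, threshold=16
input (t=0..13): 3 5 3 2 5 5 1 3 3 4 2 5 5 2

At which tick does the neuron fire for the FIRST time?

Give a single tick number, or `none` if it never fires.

t=0: input=3 -> V=12
t=1: input=5 -> V=0 FIRE
t=2: input=3 -> V=12
t=3: input=2 -> V=14
t=4: input=5 -> V=0 FIRE
t=5: input=5 -> V=0 FIRE
t=6: input=1 -> V=4
t=7: input=3 -> V=14
t=8: input=3 -> V=0 FIRE
t=9: input=4 -> V=0 FIRE
t=10: input=2 -> V=8
t=11: input=5 -> V=0 FIRE
t=12: input=5 -> V=0 FIRE
t=13: input=2 -> V=8

Answer: 1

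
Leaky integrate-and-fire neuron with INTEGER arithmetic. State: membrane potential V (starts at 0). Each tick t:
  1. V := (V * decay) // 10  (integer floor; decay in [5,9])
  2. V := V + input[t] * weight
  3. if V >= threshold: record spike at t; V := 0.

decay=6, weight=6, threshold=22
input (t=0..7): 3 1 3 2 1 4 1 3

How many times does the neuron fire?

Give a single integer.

t=0: input=3 -> V=18
t=1: input=1 -> V=16
t=2: input=3 -> V=0 FIRE
t=3: input=2 -> V=12
t=4: input=1 -> V=13
t=5: input=4 -> V=0 FIRE
t=6: input=1 -> V=6
t=7: input=3 -> V=21

Answer: 2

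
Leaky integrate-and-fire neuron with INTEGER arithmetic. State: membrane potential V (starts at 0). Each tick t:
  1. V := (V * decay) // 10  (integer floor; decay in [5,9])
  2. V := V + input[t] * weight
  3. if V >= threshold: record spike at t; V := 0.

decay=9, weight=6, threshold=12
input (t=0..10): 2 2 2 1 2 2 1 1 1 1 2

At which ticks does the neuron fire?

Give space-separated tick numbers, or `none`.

t=0: input=2 -> V=0 FIRE
t=1: input=2 -> V=0 FIRE
t=2: input=2 -> V=0 FIRE
t=3: input=1 -> V=6
t=4: input=2 -> V=0 FIRE
t=5: input=2 -> V=0 FIRE
t=6: input=1 -> V=6
t=7: input=1 -> V=11
t=8: input=1 -> V=0 FIRE
t=9: input=1 -> V=6
t=10: input=2 -> V=0 FIRE

Answer: 0 1 2 4 5 8 10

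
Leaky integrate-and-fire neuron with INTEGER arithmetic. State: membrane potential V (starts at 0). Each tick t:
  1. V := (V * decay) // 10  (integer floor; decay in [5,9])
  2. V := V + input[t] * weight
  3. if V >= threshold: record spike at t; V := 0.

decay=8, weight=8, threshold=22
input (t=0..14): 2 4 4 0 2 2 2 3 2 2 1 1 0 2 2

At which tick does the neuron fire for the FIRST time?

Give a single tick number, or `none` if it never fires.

t=0: input=2 -> V=16
t=1: input=4 -> V=0 FIRE
t=2: input=4 -> V=0 FIRE
t=3: input=0 -> V=0
t=4: input=2 -> V=16
t=5: input=2 -> V=0 FIRE
t=6: input=2 -> V=16
t=7: input=3 -> V=0 FIRE
t=8: input=2 -> V=16
t=9: input=2 -> V=0 FIRE
t=10: input=1 -> V=8
t=11: input=1 -> V=14
t=12: input=0 -> V=11
t=13: input=2 -> V=0 FIRE
t=14: input=2 -> V=16

Answer: 1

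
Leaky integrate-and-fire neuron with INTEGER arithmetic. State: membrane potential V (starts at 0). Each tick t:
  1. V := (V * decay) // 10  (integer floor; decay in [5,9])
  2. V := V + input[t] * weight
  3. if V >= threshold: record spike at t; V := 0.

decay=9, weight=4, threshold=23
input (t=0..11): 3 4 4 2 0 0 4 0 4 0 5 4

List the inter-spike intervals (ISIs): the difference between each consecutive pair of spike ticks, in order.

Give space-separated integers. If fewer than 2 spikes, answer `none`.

t=0: input=3 -> V=12
t=1: input=4 -> V=0 FIRE
t=2: input=4 -> V=16
t=3: input=2 -> V=22
t=4: input=0 -> V=19
t=5: input=0 -> V=17
t=6: input=4 -> V=0 FIRE
t=7: input=0 -> V=0
t=8: input=4 -> V=16
t=9: input=0 -> V=14
t=10: input=5 -> V=0 FIRE
t=11: input=4 -> V=16

Answer: 5 4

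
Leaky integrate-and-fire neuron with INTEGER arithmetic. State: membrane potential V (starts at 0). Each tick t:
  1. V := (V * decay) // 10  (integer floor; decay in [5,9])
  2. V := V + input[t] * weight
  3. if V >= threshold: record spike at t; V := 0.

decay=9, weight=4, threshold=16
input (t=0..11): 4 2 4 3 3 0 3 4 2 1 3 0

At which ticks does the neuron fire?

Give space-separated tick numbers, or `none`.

t=0: input=4 -> V=0 FIRE
t=1: input=2 -> V=8
t=2: input=4 -> V=0 FIRE
t=3: input=3 -> V=12
t=4: input=3 -> V=0 FIRE
t=5: input=0 -> V=0
t=6: input=3 -> V=12
t=7: input=4 -> V=0 FIRE
t=8: input=2 -> V=8
t=9: input=1 -> V=11
t=10: input=3 -> V=0 FIRE
t=11: input=0 -> V=0

Answer: 0 2 4 7 10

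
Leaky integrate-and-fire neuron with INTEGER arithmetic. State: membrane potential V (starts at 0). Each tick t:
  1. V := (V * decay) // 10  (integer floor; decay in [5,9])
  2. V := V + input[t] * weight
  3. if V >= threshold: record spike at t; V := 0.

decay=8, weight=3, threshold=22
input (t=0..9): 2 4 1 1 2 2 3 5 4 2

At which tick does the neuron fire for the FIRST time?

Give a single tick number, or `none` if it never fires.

t=0: input=2 -> V=6
t=1: input=4 -> V=16
t=2: input=1 -> V=15
t=3: input=1 -> V=15
t=4: input=2 -> V=18
t=5: input=2 -> V=20
t=6: input=3 -> V=0 FIRE
t=7: input=5 -> V=15
t=8: input=4 -> V=0 FIRE
t=9: input=2 -> V=6

Answer: 6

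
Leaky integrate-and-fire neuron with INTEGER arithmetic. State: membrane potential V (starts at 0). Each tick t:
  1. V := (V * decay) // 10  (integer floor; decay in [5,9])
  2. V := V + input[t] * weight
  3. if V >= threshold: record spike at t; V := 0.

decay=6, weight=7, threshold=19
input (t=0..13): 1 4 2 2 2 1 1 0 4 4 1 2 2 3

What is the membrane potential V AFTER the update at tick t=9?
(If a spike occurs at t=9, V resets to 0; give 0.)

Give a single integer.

t=0: input=1 -> V=7
t=1: input=4 -> V=0 FIRE
t=2: input=2 -> V=14
t=3: input=2 -> V=0 FIRE
t=4: input=2 -> V=14
t=5: input=1 -> V=15
t=6: input=1 -> V=16
t=7: input=0 -> V=9
t=8: input=4 -> V=0 FIRE
t=9: input=4 -> V=0 FIRE
t=10: input=1 -> V=7
t=11: input=2 -> V=18
t=12: input=2 -> V=0 FIRE
t=13: input=3 -> V=0 FIRE

Answer: 0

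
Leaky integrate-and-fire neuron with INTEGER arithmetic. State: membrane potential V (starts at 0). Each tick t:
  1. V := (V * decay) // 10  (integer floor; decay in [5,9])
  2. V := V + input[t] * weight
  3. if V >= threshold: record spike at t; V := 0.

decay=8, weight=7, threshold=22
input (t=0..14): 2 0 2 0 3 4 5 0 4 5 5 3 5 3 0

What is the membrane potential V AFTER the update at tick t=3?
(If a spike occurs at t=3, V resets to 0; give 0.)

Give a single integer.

t=0: input=2 -> V=14
t=1: input=0 -> V=11
t=2: input=2 -> V=0 FIRE
t=3: input=0 -> V=0
t=4: input=3 -> V=21
t=5: input=4 -> V=0 FIRE
t=6: input=5 -> V=0 FIRE
t=7: input=0 -> V=0
t=8: input=4 -> V=0 FIRE
t=9: input=5 -> V=0 FIRE
t=10: input=5 -> V=0 FIRE
t=11: input=3 -> V=21
t=12: input=5 -> V=0 FIRE
t=13: input=3 -> V=21
t=14: input=0 -> V=16

Answer: 0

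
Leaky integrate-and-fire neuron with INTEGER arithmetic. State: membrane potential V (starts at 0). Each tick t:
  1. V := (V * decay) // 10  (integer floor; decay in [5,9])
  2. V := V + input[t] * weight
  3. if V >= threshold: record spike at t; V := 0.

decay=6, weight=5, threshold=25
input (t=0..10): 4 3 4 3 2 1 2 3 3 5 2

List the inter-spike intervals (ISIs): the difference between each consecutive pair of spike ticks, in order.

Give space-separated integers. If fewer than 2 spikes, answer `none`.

t=0: input=4 -> V=20
t=1: input=3 -> V=0 FIRE
t=2: input=4 -> V=20
t=3: input=3 -> V=0 FIRE
t=4: input=2 -> V=10
t=5: input=1 -> V=11
t=6: input=2 -> V=16
t=7: input=3 -> V=24
t=8: input=3 -> V=0 FIRE
t=9: input=5 -> V=0 FIRE
t=10: input=2 -> V=10

Answer: 2 5 1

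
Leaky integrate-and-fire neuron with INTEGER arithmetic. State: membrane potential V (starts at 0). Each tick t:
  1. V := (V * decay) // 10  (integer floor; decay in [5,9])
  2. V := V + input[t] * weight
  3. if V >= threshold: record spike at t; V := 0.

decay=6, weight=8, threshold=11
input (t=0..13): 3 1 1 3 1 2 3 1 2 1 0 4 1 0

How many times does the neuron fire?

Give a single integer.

t=0: input=3 -> V=0 FIRE
t=1: input=1 -> V=8
t=2: input=1 -> V=0 FIRE
t=3: input=3 -> V=0 FIRE
t=4: input=1 -> V=8
t=5: input=2 -> V=0 FIRE
t=6: input=3 -> V=0 FIRE
t=7: input=1 -> V=8
t=8: input=2 -> V=0 FIRE
t=9: input=1 -> V=8
t=10: input=0 -> V=4
t=11: input=4 -> V=0 FIRE
t=12: input=1 -> V=8
t=13: input=0 -> V=4

Answer: 7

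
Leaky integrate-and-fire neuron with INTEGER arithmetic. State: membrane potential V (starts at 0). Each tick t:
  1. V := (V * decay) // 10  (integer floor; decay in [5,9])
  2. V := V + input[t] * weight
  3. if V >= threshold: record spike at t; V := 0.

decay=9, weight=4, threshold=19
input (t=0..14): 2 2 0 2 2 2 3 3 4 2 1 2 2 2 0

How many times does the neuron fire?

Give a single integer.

Answer: 4

Derivation:
t=0: input=2 -> V=8
t=1: input=2 -> V=15
t=2: input=0 -> V=13
t=3: input=2 -> V=0 FIRE
t=4: input=2 -> V=8
t=5: input=2 -> V=15
t=6: input=3 -> V=0 FIRE
t=7: input=3 -> V=12
t=8: input=4 -> V=0 FIRE
t=9: input=2 -> V=8
t=10: input=1 -> V=11
t=11: input=2 -> V=17
t=12: input=2 -> V=0 FIRE
t=13: input=2 -> V=8
t=14: input=0 -> V=7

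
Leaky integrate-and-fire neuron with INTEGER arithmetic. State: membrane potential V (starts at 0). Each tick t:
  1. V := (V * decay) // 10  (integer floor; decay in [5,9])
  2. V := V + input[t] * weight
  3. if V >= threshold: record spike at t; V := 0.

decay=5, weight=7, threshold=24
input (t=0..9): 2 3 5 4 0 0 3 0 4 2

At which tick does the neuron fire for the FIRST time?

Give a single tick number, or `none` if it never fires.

t=0: input=2 -> V=14
t=1: input=3 -> V=0 FIRE
t=2: input=5 -> V=0 FIRE
t=3: input=4 -> V=0 FIRE
t=4: input=0 -> V=0
t=5: input=0 -> V=0
t=6: input=3 -> V=21
t=7: input=0 -> V=10
t=8: input=4 -> V=0 FIRE
t=9: input=2 -> V=14

Answer: 1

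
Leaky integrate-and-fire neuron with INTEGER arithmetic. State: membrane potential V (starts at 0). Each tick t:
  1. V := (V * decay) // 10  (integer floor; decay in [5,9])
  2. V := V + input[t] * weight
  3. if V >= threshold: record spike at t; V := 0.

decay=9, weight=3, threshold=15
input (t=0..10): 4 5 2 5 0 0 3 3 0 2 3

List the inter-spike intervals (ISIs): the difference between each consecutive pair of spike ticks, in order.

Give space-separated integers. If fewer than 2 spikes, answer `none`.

Answer: 2 4

Derivation:
t=0: input=4 -> V=12
t=1: input=5 -> V=0 FIRE
t=2: input=2 -> V=6
t=3: input=5 -> V=0 FIRE
t=4: input=0 -> V=0
t=5: input=0 -> V=0
t=6: input=3 -> V=9
t=7: input=3 -> V=0 FIRE
t=8: input=0 -> V=0
t=9: input=2 -> V=6
t=10: input=3 -> V=14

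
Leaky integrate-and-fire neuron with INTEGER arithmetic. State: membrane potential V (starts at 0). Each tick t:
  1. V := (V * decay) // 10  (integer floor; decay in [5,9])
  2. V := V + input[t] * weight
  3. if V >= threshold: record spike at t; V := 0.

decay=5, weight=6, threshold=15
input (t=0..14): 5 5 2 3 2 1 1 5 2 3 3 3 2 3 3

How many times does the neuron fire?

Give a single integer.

t=0: input=5 -> V=0 FIRE
t=1: input=5 -> V=0 FIRE
t=2: input=2 -> V=12
t=3: input=3 -> V=0 FIRE
t=4: input=2 -> V=12
t=5: input=1 -> V=12
t=6: input=1 -> V=12
t=7: input=5 -> V=0 FIRE
t=8: input=2 -> V=12
t=9: input=3 -> V=0 FIRE
t=10: input=3 -> V=0 FIRE
t=11: input=3 -> V=0 FIRE
t=12: input=2 -> V=12
t=13: input=3 -> V=0 FIRE
t=14: input=3 -> V=0 FIRE

Answer: 9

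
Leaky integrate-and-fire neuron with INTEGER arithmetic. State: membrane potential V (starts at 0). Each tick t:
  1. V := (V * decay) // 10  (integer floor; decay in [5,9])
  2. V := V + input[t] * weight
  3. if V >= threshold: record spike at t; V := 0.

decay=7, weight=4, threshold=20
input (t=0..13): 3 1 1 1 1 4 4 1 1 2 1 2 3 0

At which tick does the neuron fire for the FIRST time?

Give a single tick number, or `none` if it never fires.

t=0: input=3 -> V=12
t=1: input=1 -> V=12
t=2: input=1 -> V=12
t=3: input=1 -> V=12
t=4: input=1 -> V=12
t=5: input=4 -> V=0 FIRE
t=6: input=4 -> V=16
t=7: input=1 -> V=15
t=8: input=1 -> V=14
t=9: input=2 -> V=17
t=10: input=1 -> V=15
t=11: input=2 -> V=18
t=12: input=3 -> V=0 FIRE
t=13: input=0 -> V=0

Answer: 5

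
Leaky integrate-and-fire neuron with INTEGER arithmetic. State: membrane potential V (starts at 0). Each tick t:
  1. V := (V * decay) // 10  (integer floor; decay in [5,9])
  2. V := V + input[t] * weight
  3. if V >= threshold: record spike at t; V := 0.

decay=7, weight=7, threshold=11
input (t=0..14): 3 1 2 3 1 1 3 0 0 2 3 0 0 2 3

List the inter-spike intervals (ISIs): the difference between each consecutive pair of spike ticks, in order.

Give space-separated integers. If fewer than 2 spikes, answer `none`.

Answer: 2 1 2 1 3 1 3 1

Derivation:
t=0: input=3 -> V=0 FIRE
t=1: input=1 -> V=7
t=2: input=2 -> V=0 FIRE
t=3: input=3 -> V=0 FIRE
t=4: input=1 -> V=7
t=5: input=1 -> V=0 FIRE
t=6: input=3 -> V=0 FIRE
t=7: input=0 -> V=0
t=8: input=0 -> V=0
t=9: input=2 -> V=0 FIRE
t=10: input=3 -> V=0 FIRE
t=11: input=0 -> V=0
t=12: input=0 -> V=0
t=13: input=2 -> V=0 FIRE
t=14: input=3 -> V=0 FIRE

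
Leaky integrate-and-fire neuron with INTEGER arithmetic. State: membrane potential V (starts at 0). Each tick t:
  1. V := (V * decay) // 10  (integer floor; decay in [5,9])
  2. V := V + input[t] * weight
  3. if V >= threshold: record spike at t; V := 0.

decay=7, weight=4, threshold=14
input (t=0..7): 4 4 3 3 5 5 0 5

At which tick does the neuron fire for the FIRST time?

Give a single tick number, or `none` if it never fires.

t=0: input=4 -> V=0 FIRE
t=1: input=4 -> V=0 FIRE
t=2: input=3 -> V=12
t=3: input=3 -> V=0 FIRE
t=4: input=5 -> V=0 FIRE
t=5: input=5 -> V=0 FIRE
t=6: input=0 -> V=0
t=7: input=5 -> V=0 FIRE

Answer: 0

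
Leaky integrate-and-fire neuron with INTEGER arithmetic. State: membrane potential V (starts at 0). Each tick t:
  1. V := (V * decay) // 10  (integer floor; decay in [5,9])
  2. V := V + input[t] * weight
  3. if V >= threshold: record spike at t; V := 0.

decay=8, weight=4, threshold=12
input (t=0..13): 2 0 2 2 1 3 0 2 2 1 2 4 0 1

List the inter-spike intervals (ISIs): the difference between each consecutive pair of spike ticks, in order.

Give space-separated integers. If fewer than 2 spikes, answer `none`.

Answer: 3 3 3

Derivation:
t=0: input=2 -> V=8
t=1: input=0 -> V=6
t=2: input=2 -> V=0 FIRE
t=3: input=2 -> V=8
t=4: input=1 -> V=10
t=5: input=3 -> V=0 FIRE
t=6: input=0 -> V=0
t=7: input=2 -> V=8
t=8: input=2 -> V=0 FIRE
t=9: input=1 -> V=4
t=10: input=2 -> V=11
t=11: input=4 -> V=0 FIRE
t=12: input=0 -> V=0
t=13: input=1 -> V=4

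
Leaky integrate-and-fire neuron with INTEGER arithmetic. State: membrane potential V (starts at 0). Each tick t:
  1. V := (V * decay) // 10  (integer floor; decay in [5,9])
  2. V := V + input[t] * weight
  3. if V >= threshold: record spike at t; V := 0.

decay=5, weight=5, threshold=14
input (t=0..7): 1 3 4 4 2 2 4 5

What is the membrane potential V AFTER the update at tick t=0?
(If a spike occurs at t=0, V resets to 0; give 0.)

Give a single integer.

Answer: 5

Derivation:
t=0: input=1 -> V=5
t=1: input=3 -> V=0 FIRE
t=2: input=4 -> V=0 FIRE
t=3: input=4 -> V=0 FIRE
t=4: input=2 -> V=10
t=5: input=2 -> V=0 FIRE
t=6: input=4 -> V=0 FIRE
t=7: input=5 -> V=0 FIRE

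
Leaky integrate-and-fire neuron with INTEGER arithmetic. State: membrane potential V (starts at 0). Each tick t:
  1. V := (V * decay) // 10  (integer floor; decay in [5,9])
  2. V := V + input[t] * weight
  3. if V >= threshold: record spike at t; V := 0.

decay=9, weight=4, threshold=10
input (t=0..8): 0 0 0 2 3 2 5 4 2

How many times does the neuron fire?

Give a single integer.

t=0: input=0 -> V=0
t=1: input=0 -> V=0
t=2: input=0 -> V=0
t=3: input=2 -> V=8
t=4: input=3 -> V=0 FIRE
t=5: input=2 -> V=8
t=6: input=5 -> V=0 FIRE
t=7: input=4 -> V=0 FIRE
t=8: input=2 -> V=8

Answer: 3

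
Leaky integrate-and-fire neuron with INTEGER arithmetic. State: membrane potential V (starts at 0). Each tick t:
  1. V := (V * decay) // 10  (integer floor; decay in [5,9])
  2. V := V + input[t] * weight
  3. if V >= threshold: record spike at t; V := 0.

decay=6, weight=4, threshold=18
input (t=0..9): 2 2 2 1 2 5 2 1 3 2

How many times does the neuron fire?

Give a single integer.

Answer: 1

Derivation:
t=0: input=2 -> V=8
t=1: input=2 -> V=12
t=2: input=2 -> V=15
t=3: input=1 -> V=13
t=4: input=2 -> V=15
t=5: input=5 -> V=0 FIRE
t=6: input=2 -> V=8
t=7: input=1 -> V=8
t=8: input=3 -> V=16
t=9: input=2 -> V=17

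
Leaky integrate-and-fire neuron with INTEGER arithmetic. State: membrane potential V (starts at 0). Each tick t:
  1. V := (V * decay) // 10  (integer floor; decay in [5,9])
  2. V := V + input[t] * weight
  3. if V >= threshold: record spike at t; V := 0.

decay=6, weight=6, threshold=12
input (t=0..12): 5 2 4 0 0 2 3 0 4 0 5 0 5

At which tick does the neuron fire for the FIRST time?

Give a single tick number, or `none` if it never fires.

Answer: 0

Derivation:
t=0: input=5 -> V=0 FIRE
t=1: input=2 -> V=0 FIRE
t=2: input=4 -> V=0 FIRE
t=3: input=0 -> V=0
t=4: input=0 -> V=0
t=5: input=2 -> V=0 FIRE
t=6: input=3 -> V=0 FIRE
t=7: input=0 -> V=0
t=8: input=4 -> V=0 FIRE
t=9: input=0 -> V=0
t=10: input=5 -> V=0 FIRE
t=11: input=0 -> V=0
t=12: input=5 -> V=0 FIRE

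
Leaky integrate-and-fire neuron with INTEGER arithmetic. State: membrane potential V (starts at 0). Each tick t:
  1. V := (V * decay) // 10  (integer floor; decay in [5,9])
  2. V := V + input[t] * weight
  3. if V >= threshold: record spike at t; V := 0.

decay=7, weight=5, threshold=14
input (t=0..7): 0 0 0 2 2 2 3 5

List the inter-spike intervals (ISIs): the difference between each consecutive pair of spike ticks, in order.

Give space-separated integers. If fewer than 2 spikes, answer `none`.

t=0: input=0 -> V=0
t=1: input=0 -> V=0
t=2: input=0 -> V=0
t=3: input=2 -> V=10
t=4: input=2 -> V=0 FIRE
t=5: input=2 -> V=10
t=6: input=3 -> V=0 FIRE
t=7: input=5 -> V=0 FIRE

Answer: 2 1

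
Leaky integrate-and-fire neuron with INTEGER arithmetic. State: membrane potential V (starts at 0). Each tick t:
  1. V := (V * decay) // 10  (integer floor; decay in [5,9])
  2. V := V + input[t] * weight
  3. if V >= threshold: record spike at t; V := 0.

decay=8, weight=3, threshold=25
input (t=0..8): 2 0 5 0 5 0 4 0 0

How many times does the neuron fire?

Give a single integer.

Answer: 1

Derivation:
t=0: input=2 -> V=6
t=1: input=0 -> V=4
t=2: input=5 -> V=18
t=3: input=0 -> V=14
t=4: input=5 -> V=0 FIRE
t=5: input=0 -> V=0
t=6: input=4 -> V=12
t=7: input=0 -> V=9
t=8: input=0 -> V=7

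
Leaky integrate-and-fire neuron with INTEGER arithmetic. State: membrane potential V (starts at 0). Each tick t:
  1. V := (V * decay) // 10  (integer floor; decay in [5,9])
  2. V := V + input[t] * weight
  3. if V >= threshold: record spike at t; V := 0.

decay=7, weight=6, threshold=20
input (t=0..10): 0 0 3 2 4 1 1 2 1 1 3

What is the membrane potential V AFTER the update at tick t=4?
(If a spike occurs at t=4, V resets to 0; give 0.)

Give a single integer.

Answer: 0

Derivation:
t=0: input=0 -> V=0
t=1: input=0 -> V=0
t=2: input=3 -> V=18
t=3: input=2 -> V=0 FIRE
t=4: input=4 -> V=0 FIRE
t=5: input=1 -> V=6
t=6: input=1 -> V=10
t=7: input=2 -> V=19
t=8: input=1 -> V=19
t=9: input=1 -> V=19
t=10: input=3 -> V=0 FIRE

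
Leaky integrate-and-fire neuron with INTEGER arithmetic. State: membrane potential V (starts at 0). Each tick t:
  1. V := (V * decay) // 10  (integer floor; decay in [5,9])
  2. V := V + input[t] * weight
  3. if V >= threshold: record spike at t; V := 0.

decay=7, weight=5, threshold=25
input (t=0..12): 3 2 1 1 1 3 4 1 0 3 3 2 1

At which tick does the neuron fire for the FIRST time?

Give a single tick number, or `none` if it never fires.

Answer: 5

Derivation:
t=0: input=3 -> V=15
t=1: input=2 -> V=20
t=2: input=1 -> V=19
t=3: input=1 -> V=18
t=4: input=1 -> V=17
t=5: input=3 -> V=0 FIRE
t=6: input=4 -> V=20
t=7: input=1 -> V=19
t=8: input=0 -> V=13
t=9: input=3 -> V=24
t=10: input=3 -> V=0 FIRE
t=11: input=2 -> V=10
t=12: input=1 -> V=12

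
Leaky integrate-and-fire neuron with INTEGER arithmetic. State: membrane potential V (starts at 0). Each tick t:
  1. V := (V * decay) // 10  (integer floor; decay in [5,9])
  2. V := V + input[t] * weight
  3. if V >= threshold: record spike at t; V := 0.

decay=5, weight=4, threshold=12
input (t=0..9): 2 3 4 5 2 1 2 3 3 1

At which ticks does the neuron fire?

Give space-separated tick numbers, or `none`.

Answer: 1 2 3 6 7 8

Derivation:
t=0: input=2 -> V=8
t=1: input=3 -> V=0 FIRE
t=2: input=4 -> V=0 FIRE
t=3: input=5 -> V=0 FIRE
t=4: input=2 -> V=8
t=5: input=1 -> V=8
t=6: input=2 -> V=0 FIRE
t=7: input=3 -> V=0 FIRE
t=8: input=3 -> V=0 FIRE
t=9: input=1 -> V=4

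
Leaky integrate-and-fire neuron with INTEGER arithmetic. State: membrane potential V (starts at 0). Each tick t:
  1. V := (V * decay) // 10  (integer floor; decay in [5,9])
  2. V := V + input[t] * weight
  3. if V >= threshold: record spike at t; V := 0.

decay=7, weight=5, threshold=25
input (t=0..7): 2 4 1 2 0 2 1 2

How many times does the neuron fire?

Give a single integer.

t=0: input=2 -> V=10
t=1: input=4 -> V=0 FIRE
t=2: input=1 -> V=5
t=3: input=2 -> V=13
t=4: input=0 -> V=9
t=5: input=2 -> V=16
t=6: input=1 -> V=16
t=7: input=2 -> V=21

Answer: 1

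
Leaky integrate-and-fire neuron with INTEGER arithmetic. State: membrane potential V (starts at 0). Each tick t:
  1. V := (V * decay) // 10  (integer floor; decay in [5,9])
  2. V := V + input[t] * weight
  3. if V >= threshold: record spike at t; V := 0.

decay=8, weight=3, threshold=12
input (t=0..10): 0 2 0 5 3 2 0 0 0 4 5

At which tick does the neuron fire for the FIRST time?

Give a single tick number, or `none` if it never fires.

Answer: 3

Derivation:
t=0: input=0 -> V=0
t=1: input=2 -> V=6
t=2: input=0 -> V=4
t=3: input=5 -> V=0 FIRE
t=4: input=3 -> V=9
t=5: input=2 -> V=0 FIRE
t=6: input=0 -> V=0
t=7: input=0 -> V=0
t=8: input=0 -> V=0
t=9: input=4 -> V=0 FIRE
t=10: input=5 -> V=0 FIRE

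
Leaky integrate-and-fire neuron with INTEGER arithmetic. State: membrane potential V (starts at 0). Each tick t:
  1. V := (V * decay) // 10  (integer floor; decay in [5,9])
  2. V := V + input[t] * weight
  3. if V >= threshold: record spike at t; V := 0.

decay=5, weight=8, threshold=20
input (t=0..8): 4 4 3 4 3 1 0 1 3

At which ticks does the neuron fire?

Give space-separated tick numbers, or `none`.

Answer: 0 1 2 3 4 8

Derivation:
t=0: input=4 -> V=0 FIRE
t=1: input=4 -> V=0 FIRE
t=2: input=3 -> V=0 FIRE
t=3: input=4 -> V=0 FIRE
t=4: input=3 -> V=0 FIRE
t=5: input=1 -> V=8
t=6: input=0 -> V=4
t=7: input=1 -> V=10
t=8: input=3 -> V=0 FIRE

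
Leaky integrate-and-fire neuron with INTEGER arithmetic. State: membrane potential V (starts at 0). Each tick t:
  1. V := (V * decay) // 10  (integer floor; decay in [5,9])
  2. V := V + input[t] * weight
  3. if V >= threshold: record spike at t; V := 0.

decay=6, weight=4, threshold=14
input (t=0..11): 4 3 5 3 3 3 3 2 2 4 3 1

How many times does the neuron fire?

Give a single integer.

t=0: input=4 -> V=0 FIRE
t=1: input=3 -> V=12
t=2: input=5 -> V=0 FIRE
t=3: input=3 -> V=12
t=4: input=3 -> V=0 FIRE
t=5: input=3 -> V=12
t=6: input=3 -> V=0 FIRE
t=7: input=2 -> V=8
t=8: input=2 -> V=12
t=9: input=4 -> V=0 FIRE
t=10: input=3 -> V=12
t=11: input=1 -> V=11

Answer: 5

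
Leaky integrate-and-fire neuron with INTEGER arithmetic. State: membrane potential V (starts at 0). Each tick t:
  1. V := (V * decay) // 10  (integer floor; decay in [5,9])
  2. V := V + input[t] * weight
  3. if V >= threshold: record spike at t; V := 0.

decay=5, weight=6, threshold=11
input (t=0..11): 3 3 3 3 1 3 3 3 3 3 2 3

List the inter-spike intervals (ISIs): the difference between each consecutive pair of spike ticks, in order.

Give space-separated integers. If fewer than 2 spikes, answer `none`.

Answer: 1 1 1 2 1 1 1 1 1 1

Derivation:
t=0: input=3 -> V=0 FIRE
t=1: input=3 -> V=0 FIRE
t=2: input=3 -> V=0 FIRE
t=3: input=3 -> V=0 FIRE
t=4: input=1 -> V=6
t=5: input=3 -> V=0 FIRE
t=6: input=3 -> V=0 FIRE
t=7: input=3 -> V=0 FIRE
t=8: input=3 -> V=0 FIRE
t=9: input=3 -> V=0 FIRE
t=10: input=2 -> V=0 FIRE
t=11: input=3 -> V=0 FIRE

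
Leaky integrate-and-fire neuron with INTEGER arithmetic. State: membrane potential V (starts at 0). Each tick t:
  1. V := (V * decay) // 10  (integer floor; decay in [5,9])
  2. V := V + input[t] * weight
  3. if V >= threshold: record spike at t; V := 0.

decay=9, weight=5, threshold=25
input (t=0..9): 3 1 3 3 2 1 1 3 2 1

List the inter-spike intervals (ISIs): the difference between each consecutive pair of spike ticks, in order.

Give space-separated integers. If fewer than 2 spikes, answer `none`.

Answer: 3 3

Derivation:
t=0: input=3 -> V=15
t=1: input=1 -> V=18
t=2: input=3 -> V=0 FIRE
t=3: input=3 -> V=15
t=4: input=2 -> V=23
t=5: input=1 -> V=0 FIRE
t=6: input=1 -> V=5
t=7: input=3 -> V=19
t=8: input=2 -> V=0 FIRE
t=9: input=1 -> V=5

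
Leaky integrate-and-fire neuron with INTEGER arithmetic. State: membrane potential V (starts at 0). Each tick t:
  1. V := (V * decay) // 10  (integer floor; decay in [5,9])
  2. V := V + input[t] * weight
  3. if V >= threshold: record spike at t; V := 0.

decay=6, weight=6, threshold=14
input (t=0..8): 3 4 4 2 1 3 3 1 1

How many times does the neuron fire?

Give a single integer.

Answer: 5

Derivation:
t=0: input=3 -> V=0 FIRE
t=1: input=4 -> V=0 FIRE
t=2: input=4 -> V=0 FIRE
t=3: input=2 -> V=12
t=4: input=1 -> V=13
t=5: input=3 -> V=0 FIRE
t=6: input=3 -> V=0 FIRE
t=7: input=1 -> V=6
t=8: input=1 -> V=9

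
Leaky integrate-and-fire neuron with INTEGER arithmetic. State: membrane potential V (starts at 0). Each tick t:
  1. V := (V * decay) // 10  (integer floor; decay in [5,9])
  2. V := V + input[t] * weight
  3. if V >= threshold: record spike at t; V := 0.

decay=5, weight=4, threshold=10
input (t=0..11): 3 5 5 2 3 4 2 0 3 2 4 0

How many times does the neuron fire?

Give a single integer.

t=0: input=3 -> V=0 FIRE
t=1: input=5 -> V=0 FIRE
t=2: input=5 -> V=0 FIRE
t=3: input=2 -> V=8
t=4: input=3 -> V=0 FIRE
t=5: input=4 -> V=0 FIRE
t=6: input=2 -> V=8
t=7: input=0 -> V=4
t=8: input=3 -> V=0 FIRE
t=9: input=2 -> V=8
t=10: input=4 -> V=0 FIRE
t=11: input=0 -> V=0

Answer: 7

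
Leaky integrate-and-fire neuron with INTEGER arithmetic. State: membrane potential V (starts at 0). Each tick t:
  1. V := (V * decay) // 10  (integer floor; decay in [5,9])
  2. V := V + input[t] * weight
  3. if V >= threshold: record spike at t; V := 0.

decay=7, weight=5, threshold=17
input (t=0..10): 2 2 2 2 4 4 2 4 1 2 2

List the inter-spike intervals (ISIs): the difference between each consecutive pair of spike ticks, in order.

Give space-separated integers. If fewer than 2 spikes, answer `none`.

t=0: input=2 -> V=10
t=1: input=2 -> V=0 FIRE
t=2: input=2 -> V=10
t=3: input=2 -> V=0 FIRE
t=4: input=4 -> V=0 FIRE
t=5: input=4 -> V=0 FIRE
t=6: input=2 -> V=10
t=7: input=4 -> V=0 FIRE
t=8: input=1 -> V=5
t=9: input=2 -> V=13
t=10: input=2 -> V=0 FIRE

Answer: 2 1 1 2 3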